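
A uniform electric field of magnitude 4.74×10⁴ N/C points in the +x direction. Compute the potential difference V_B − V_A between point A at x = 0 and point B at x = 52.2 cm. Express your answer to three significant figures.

In a uniform field, potential decreases in the direction of E: V_B − V_A = −E·Δx.
V_B − V_A = −(4.74×10⁴ V/m)(0.522 m) = -2.47×10⁴ V.

-2.47×10⁴ V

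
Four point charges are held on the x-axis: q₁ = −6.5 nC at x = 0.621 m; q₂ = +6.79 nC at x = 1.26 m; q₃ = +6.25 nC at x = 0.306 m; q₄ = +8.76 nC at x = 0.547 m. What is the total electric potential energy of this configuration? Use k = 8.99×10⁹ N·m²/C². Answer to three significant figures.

The work to assemble the configuration equals its total potential energy, U = Σ kqᵢqⱼ/rᵢⱼ over all pairs.
Pair separations: r₁₂ = 0.639 m, r₁₃ = 0.315 m, r₁₄ = 0.0740 m, r₂₃ = 0.954 m, r₂₄ = 0.713 m, r₃₄ = 0.241 m.
Summing all 6 pair terms gives U = -5.51×10⁻⁶ J.

-5.51×10⁻⁶ J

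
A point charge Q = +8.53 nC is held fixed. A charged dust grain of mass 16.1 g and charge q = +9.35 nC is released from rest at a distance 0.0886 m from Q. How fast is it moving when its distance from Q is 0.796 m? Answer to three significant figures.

0.0299 m/s

Only the electrostatic force acts, so mechanical energy is conserved: ½mv² = U₁ − U₂ = kQq(1/r₁ − 1/r₂).
U₁ − U₂ = (8.99×10⁹ N·m²/C²)(8.53×10⁻⁹ C)(9.35×10⁻⁹ C)(1/0.0886 − 1/0.796) = 7.19×10⁻⁶ J.
v = √(2·7.19×10⁻⁶/0.0161) = 0.0299 m/s.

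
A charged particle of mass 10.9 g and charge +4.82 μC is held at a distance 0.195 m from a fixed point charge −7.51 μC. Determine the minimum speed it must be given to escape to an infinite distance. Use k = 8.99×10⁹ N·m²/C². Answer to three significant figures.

To just escape, total mechanical energy must reach zero at infinity: ½mv²_min + U = 0, so ½mv²_min = −U = |kQq|/r.
|U| = |kQq|/r = (8.99×10⁹ N·m²/C²)(7.51×10⁻⁶)(4.82×10⁻⁶)/(0.195) = 1.67 J.
v_min = √(2|U|/m) = √(2·1.67/0.0109) = 17.5 m/s.

17.5 m/s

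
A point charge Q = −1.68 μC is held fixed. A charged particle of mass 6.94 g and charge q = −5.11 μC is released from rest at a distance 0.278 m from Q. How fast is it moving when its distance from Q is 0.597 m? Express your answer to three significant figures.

Only the electrostatic force acts, so mechanical energy is conserved: ½mv² = U₁ − U₂ = kQq(1/r₁ − 1/r₂).
U₁ − U₂ = (8.99×10⁹ N·m²/C²)(-1.68×10⁻⁶ C)(-5.11×10⁻⁶ C)(1/0.278 − 1/0.597) = 0.148 J.
v = √(2·0.148/6.94×10⁻³) = 6.54 m/s.

6.54 m/s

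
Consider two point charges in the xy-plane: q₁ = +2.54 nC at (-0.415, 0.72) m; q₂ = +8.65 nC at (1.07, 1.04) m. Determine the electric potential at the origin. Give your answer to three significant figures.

Electric potential is a scalar, so the contributions from each charge add algebraically: V = Σ kqᵢ/rᵢ.
Distances from the field point to each charge: r₁ = 0.831 m, r₂ = 1.49 m.
V = k[(2.54×10⁻⁹)/(0.831) + (8.65×10⁻⁹)/(1.49)] = 79.6 V.

79.6 V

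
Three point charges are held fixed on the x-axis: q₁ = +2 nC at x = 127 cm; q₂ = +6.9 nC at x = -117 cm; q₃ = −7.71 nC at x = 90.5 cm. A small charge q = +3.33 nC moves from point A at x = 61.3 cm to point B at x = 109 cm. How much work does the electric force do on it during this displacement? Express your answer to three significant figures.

The work done by the electric force is W_field = −ΔU = −q(V_B − V_A) = q(V_A − V_B).
At A: distances to the source charges are 0.657 m, 1.78 m, 0.292 m; V_A = Σ kqᵢ/rᵢ = -175 V.
At B: distances to the source charges are 0.180 m, 2.26 m, 0.185 m; V_B = Σ kqᵢ/rᵢ = -247 V.
ΔV = V_B − V_A = -72.1 V.
W_field = −qΔV = −(3.33×10⁻⁹ C)(-72.1 V) = 2.40×10⁻⁷ J.

2.40×10⁻⁷ J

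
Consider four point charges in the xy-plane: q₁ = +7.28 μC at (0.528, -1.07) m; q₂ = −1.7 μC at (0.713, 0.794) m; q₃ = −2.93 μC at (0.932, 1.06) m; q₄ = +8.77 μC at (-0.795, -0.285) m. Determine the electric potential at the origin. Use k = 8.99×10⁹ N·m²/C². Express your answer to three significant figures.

The total potential is the scalar sum of each charge's contribution, V = Σ kqᵢ/rᵢ.
Distances from the field point to each charge: r₁ = 1.19 m, r₂ = 1.07 m, r₃ = 1.41 m, r₄ = 0.845 m.
V = k[(7.28×10⁻⁶)/(1.19) + (-1.70×10⁻⁶)/(1.07) + (-2.93×10⁻⁶)/(1.41) + (8.77×10⁻⁶)/(0.845)] = 1.15×10⁵ V.

1.15×10⁵ V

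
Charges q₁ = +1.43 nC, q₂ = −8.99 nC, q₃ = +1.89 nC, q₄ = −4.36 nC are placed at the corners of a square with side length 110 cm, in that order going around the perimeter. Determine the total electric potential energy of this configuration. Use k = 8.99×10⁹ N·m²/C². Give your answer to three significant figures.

-1.20×10⁻⁷ J

The work to assemble the configuration equals its total potential energy, U = Σ kqᵢqⱼ/rᵢⱼ over all pairs.
The four side pairs have separation 1.10 m and the two diagonal pairs 1.56 m.
Summing all 6 pair terms gives U = -1.20×10⁻⁷ J.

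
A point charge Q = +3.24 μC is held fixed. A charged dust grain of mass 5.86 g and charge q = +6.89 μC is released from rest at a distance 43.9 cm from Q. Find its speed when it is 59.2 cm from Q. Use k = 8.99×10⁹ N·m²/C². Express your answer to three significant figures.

6.35 m/s

Only the electrostatic force acts, so mechanical energy is conserved: ½mv² = U₁ − U₂ = kQq(1/r₁ − 1/r₂).
U₁ − U₂ = (8.99×10⁹ N·m²/C²)(3.24×10⁻⁶ C)(6.89×10⁻⁶ C)(1/0.439 − 1/0.592) = 0.118 J.
v = √(2·0.118/5.86×10⁻³) = 6.35 m/s.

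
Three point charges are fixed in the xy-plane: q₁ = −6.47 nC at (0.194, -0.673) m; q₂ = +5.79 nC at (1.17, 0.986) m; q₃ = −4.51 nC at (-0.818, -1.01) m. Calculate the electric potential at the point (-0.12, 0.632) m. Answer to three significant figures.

The total potential is the scalar sum of each charge's contribution, V = Σ kqᵢ/rᵢ.
Distances from the field point to each charge: r₁ = 1.34 m, r₂ = 1.34 m, r₃ = 1.78 m.
V = k[(-6.47×10⁻⁹)/(1.34) + (5.79×10⁻⁹)/(1.34) + (-4.51×10⁻⁹)/(1.78)] = -27.1 V.

-27.1 V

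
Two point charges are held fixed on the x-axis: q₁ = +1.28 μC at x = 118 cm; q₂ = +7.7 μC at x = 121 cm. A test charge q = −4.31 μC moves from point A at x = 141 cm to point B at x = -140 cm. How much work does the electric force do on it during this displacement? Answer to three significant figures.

The work done by the electric force is W_field = −ΔU = −q(V_B − V_A) = q(V_A − V_B).
At A: distances to the source charges are 0.230 m, 0.200 m; V_A = Σ kqᵢ/rᵢ = 3.96×10⁵ V.
At B: distances to the source charges are 2.58 m, 2.61 m; V_B = Σ kqᵢ/rᵢ = 3.10×10⁴ V.
ΔV = V_B − V_A = -3.65×10⁵ V.
W_field = −qΔV = −(-4.31×10⁻⁶ C)(-3.65×10⁵ V) = -1.57 J.

-1.57 J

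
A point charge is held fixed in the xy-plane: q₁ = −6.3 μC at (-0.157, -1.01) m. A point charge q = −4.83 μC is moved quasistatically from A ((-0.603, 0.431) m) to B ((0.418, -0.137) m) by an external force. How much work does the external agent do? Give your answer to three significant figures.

0.0803 J

For quasistatic motion the external work equals the change in potential energy: W_ext = qΔV = q(V_B − V_A).
At A: distance to the source charge is 1.51 m; V_A = kq₁/r = -3.75×10⁴ V.
At B: distance to the source charge is 1.05 m; V_B = kq₁/r = -5.42×10⁴ V.
ΔV = V_B − V_A = -1.66×10⁴ V.
W_ext = qΔV = (-4.83×10⁻⁶ C)(-1.66×10⁴ V) = 0.0803 J.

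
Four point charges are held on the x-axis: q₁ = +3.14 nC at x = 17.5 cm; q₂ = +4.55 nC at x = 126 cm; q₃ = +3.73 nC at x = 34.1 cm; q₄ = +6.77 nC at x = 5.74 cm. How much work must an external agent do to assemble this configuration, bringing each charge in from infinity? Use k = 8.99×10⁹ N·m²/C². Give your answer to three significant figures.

3.57×10⁻⁶ J

The work to assemble the configuration equals its total potential energy, U = Σ kqᵢqⱼ/rᵢⱼ over all pairs.
Pair separations: r₁₂ = 1.08 m, r₁₃ = 0.166 m, r₁₄ = 0.118 m, r₂₃ = 0.919 m, r₂₄ = 1.20 m, r₃₄ = 0.284 m.
Summing all 6 pair terms gives U = 3.57×10⁻⁶ J.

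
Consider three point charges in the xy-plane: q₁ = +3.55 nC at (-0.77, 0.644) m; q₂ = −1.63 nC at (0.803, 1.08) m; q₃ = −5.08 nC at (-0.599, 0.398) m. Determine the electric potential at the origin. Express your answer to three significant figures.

-42.6 V

Electric potential is a scalar, so the contributions from each charge add algebraically: V = Σ kqᵢ/rᵢ.
Distances from the field point to each charge: r₁ = 1.00 m, r₂ = 1.35 m, r₃ = 0.719 m.
V = k[(3.55×10⁻⁹)/(1.00) + (-1.63×10⁻⁹)/(1.35) + (-5.08×10⁻⁹)/(0.719)] = -42.6 V.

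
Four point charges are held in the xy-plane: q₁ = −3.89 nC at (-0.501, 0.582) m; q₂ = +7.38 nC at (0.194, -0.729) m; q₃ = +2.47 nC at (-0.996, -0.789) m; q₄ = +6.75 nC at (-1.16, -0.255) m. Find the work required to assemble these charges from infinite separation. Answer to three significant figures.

The work to assemble the configuration equals its total potential energy, U = Σ kqᵢqⱼ/rᵢⱼ over all pairs.
Pair separations: r₁₂ = 1.48 m, r₁₃ = 1.46 m, r₁₄ = 1.07 m, r₂₃ = 1.19 m, r₂₄ = 1.43 m, r₃₄ = 0.559 m.
Summing all 6 pair terms gives U = 2.63×10⁻⁷ J.

2.63×10⁻⁷ J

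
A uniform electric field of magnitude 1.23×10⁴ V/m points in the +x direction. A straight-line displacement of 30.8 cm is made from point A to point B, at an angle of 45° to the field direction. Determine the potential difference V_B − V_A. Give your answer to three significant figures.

-2680 V

Only the component of displacement along E changes the potential: ΔV = −E·d·cosθ.
ΔV = −(1.23×10⁴ V/m)(0.308 m)cos45° = -2680 V.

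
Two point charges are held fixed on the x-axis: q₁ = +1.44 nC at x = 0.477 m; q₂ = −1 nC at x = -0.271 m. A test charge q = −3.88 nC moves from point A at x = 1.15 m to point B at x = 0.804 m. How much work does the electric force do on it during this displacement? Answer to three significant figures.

7.11×10⁻⁸ J

The work done by the electric force is W_field = −ΔU = −q(V_B − V_A) = q(V_A − V_B).
At A: distances to the source charges are 0.673 m, 1.42 m; V_A = Σ kqᵢ/rᵢ = 12.9 V.
At B: distances to the source charges are 0.327 m, 1.08 m; V_B = Σ kqᵢ/rᵢ = 31.2 V.
ΔV = V_B − V_A = 18.3 V.
W_field = −qΔV = −(-3.88×10⁻⁹ C)(18.3 V) = 7.11×10⁻⁸ J.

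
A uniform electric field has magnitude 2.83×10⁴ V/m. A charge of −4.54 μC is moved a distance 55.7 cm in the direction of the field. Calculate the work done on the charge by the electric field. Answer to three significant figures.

The potential change for a displacement 55.7 cm in the direction of the field is ΔV = −Ed = -1.58×10⁴ V.
W_field = −qΔV = -0.0716 J.

-0.0716 J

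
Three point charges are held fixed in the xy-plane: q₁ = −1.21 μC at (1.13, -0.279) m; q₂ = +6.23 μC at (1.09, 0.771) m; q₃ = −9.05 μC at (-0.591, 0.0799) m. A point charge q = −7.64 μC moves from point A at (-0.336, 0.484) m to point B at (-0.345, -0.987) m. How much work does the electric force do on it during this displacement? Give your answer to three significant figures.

0.627 J

The work done by the electric force is W_field = −ΔU = −q(V_B − V_A) = q(V_A − V_B).
At A: distances to the source charges are 1.65 m, 1.45 m, 0.478 m; V_A = Σ kqᵢ/rᵢ = -1.38×10⁵ V.
At B: distances to the source charges are 1.64 m, 2.27 m, 1.09 m; V_B = Σ kqᵢ/rᵢ = -5.63×10⁴ V.
ΔV = V_B − V_A = 8.21×10⁴ V.
W_field = −qΔV = −(-7.64×10⁻⁶ C)(8.21×10⁴ V) = 0.627 J.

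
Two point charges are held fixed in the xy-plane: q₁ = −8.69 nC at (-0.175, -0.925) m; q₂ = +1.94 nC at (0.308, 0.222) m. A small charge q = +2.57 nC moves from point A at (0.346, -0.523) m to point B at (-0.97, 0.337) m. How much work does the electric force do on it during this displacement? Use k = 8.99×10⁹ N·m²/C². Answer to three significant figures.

The work done by the electric force is W_field = −ΔU = −q(V_B − V_A) = q(V_A − V_B).
At A: distances to the source charges are 0.658 m, 0.746 m; V_A = Σ kqᵢ/rᵢ = -95.3 V.
At B: distances to the source charges are 1.49 m, 1.28 m; V_B = Σ kqᵢ/rᵢ = -38.8 V.
ΔV = V_B − V_A = 56.6 V.
W_field = −qΔV = −(2.57×10⁻⁹ C)(56.6 V) = -1.45×10⁻⁷ J.

-1.45×10⁻⁷ J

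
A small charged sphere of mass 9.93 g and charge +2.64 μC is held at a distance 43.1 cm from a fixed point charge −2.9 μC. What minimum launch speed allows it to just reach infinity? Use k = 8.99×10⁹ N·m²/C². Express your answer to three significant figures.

5.67 m/s

To just escape, total mechanical energy must reach zero at infinity: ½mv²_min + U = 0, so ½mv²_min = −U = |kQq|/r.
|U| = |kQq|/r = (8.99×10⁹ N·m²/C²)(2.90×10⁻⁶)(2.64×10⁻⁶)/(0.431) = 0.160 J.
v_min = √(2|U|/m) = √(2·0.160/9.93×10⁻³) = 5.67 m/s.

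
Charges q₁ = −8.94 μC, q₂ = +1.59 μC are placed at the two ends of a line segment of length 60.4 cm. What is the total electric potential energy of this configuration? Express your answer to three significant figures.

The work to assemble the configuration equals its total potential energy, U = Σ kqᵢqⱼ/rᵢⱼ over all pairs.
The separation is r = 0.604 m.
U = (-0.212) = -0.212 J.

-0.212 J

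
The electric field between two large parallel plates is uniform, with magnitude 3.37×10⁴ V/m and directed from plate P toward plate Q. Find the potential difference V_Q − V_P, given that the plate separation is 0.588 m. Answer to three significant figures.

-1.98×10⁴ V

In a uniform field, potential decreases in the direction of E: ΔV = −E·d for a displacement d parallel to E.
Going from P to Q is a displacement of 0.588 m along the field, so V_Q − V_P = −Ed = -1.98×10⁴ V.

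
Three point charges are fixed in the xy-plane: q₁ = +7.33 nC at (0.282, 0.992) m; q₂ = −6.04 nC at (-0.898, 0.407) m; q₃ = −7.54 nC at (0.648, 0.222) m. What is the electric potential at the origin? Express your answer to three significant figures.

The total potential is the scalar sum of each charge's contribution, V = Σ kqᵢ/rᵢ.
Distances from the field point to each charge: r₁ = 1.03 m, r₂ = 0.986 m, r₃ = 0.685 m.
V = k[(7.33×10⁻⁹)/(1.03) + (-6.04×10⁻⁹)/(0.986) + (-7.54×10⁻⁹)/(0.685)] = -90.1 V.

-90.1 V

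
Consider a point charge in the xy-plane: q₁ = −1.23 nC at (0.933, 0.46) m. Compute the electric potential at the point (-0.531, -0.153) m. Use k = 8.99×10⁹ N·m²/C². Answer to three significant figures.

-6.97 V

Electric potential is a scalar, so the contributions from each charge add algebraically: V = Σ kqᵢ/rᵢ.
Distances from the field point to each charge: r₁ = 1.59 m.
V = k[(-1.23×10⁻⁹)/(1.59)] = -6.97 V.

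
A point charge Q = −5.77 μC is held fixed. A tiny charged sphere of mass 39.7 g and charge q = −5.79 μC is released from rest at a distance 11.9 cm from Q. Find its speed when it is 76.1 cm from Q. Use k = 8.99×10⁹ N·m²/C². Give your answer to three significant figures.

10.4 m/s

Only the electrostatic force acts, so mechanical energy is conserved: ½mv² = U₁ − U₂ = kQq(1/r₁ − 1/r₂).
U₁ − U₂ = (8.99×10⁹ N·m²/C²)(-5.77×10⁻⁶ C)(-5.79×10⁻⁶ C)(1/0.119 − 1/0.761) = 2.13 J.
v = √(2·2.13/0.0397) = 10.4 m/s.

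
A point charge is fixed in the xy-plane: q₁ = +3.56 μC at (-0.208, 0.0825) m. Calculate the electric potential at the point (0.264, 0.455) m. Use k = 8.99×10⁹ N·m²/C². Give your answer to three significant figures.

5.32×10⁴ V

Electric potential is a scalar, so the contributions from each charge add algebraically: V = Σ kqᵢ/rᵢ.
Distances from the field point to each charge: r₁ = 0.601 m.
V = k[(3.56×10⁻⁶)/(0.601)] = 5.32×10⁴ V.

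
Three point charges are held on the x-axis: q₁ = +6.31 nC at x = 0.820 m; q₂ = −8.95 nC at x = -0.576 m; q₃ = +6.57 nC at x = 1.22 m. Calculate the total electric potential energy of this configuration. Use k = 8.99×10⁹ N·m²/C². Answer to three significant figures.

2.74×10⁻⁷ J

The work to assemble the configuration equals its total potential energy, U = Σ kqᵢqⱼ/rᵢⱼ over all pairs.
Pair separations: r₁₂ = 1.40 m, r₁₃ = 0.400 m, r₂₃ = 1.80 m.
U = (-3.64×10⁻⁷) + (9.32×10⁻⁷) + (-2.94×10⁻⁷) = 2.74×10⁻⁷ J.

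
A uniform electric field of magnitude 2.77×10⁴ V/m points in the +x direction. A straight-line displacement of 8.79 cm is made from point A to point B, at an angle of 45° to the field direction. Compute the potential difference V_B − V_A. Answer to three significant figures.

Only the component of displacement along E changes the potential: ΔV = −E·d·cosθ.
ΔV = −(2.77×10⁴ V/m)(0.0879 m)cos45° = -1720 V.

-1720 V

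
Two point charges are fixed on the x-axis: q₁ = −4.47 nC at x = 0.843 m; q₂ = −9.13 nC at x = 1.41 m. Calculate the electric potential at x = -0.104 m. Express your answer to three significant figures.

-96.6 V

The total potential is the scalar sum of each charge's contribution, V = Σ kqᵢ/rᵢ.
Distances from the field point to each charge: r₁ = 0.947 m, r₂ = 1.51 m.
V = k[(-4.47×10⁻⁹)/(0.947) + (-9.13×10⁻⁹)/(1.51)] = -96.6 V.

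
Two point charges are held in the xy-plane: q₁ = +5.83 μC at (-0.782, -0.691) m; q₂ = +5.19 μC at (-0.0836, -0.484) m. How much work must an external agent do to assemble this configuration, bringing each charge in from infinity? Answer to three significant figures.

The work to assemble the configuration equals its total potential energy, U = Σ kqᵢqⱼ/rᵢⱼ over all pairs.
Pair separations: r₁₂ = 0.728 m.
U = (0.373) = 0.373 J.

0.373 J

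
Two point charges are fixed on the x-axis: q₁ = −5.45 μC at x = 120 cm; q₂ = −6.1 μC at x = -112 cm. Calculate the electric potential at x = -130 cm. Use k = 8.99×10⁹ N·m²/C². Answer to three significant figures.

Electric potential is a scalar, so the contributions from each charge add algebraically: V = Σ kqᵢ/rᵢ.
Distances from the field point to each charge: r₁ = 2.50 m, r₂ = 0.180 m.
V = k[(-5.45×10⁻⁶)/(2.50) + (-6.10×10⁻⁶)/(0.180)] = -3.24×10⁵ V.

-3.24×10⁵ V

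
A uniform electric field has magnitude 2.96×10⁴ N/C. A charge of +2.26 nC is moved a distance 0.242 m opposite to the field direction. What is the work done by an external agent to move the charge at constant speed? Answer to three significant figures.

1.62×10⁻⁵ J

The potential change for a displacement 0.242 m opposite to the field direction is ΔV = +Ed = 7160 V.
W_ext = qΔV = 1.62×10⁻⁵ J.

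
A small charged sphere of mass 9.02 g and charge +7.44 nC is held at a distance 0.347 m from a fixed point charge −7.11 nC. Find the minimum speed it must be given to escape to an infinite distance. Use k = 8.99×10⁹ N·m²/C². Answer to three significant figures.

0.0174 m/s

To just escape, total mechanical energy must reach zero at infinity: ½mv²_min + U = 0, so ½mv²_min = −U = |kQq|/r.
|U| = |kQq|/r = (8.99×10⁹ N·m²/C²)(7.11×10⁻⁹)(7.44×10⁻⁹)/(0.347) = 1.37×10⁻⁶ J.
v_min = √(2|U|/m) = √(2·1.37×10⁻⁶/9.02×10⁻³) = 0.0174 m/s.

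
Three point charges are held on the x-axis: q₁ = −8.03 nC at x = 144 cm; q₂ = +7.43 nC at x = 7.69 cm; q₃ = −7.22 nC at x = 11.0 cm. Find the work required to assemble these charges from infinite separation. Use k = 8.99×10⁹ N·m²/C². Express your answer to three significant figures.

-1.46×10⁻⁵ J

The work to assemble the configuration equals its total potential energy, U = Σ kqᵢqⱼ/rᵢⱼ over all pairs.
Pair separations: r₁₂ = 1.36 m, r₁₃ = 1.33 m, r₂₃ = 0.0331 m.
U = (-3.93×10⁻⁷) + (3.92×10⁻⁷) + (-1.46×10⁻⁵) = -1.46×10⁻⁵ J.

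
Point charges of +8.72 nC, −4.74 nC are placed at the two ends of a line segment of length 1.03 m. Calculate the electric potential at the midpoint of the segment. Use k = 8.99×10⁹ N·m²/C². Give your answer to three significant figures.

69.5 V

Electric potential is a scalar, so the contributions from each charge add algebraically: V = Σ kqᵢ/rᵢ.
Each charge is 0.515 m from the midpoint.
V = k[(8.72×10⁻⁹)/(0.515) + (-4.74×10⁻⁹)/(0.515)] = 69.5 V.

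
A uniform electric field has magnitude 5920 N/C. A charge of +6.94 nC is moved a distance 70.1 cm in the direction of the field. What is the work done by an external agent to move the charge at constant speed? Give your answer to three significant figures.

-2.88×10⁻⁵ J

The potential change for a displacement 70.1 cm in the direction of the field is ΔV = −Ed = -4150 V.
W_ext = qΔV = -2.88×10⁻⁵ J.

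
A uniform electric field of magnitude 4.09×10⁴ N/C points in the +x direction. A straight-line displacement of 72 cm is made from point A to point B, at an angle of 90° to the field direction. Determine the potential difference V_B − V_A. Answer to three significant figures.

0 V

Only the component of displacement along E changes the potential: ΔV = −E·d·cosθ.
ΔV = −(4.09×10⁴ V/m)(0.720 m)cos90° = 0 V.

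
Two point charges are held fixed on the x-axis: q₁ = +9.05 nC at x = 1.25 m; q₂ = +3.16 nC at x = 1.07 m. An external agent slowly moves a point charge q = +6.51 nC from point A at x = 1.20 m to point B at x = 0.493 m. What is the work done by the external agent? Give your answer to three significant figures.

-1.10×10⁻⁵ J

For quasistatic motion the external work equals the change in potential energy: W_ext = qΔV = q(V_B − V_A).
At A: distances to the source charges are 0.0500 m, 0.130 m; V_A = Σ kqᵢ/rᵢ = 1850 V.
At B: distances to the source charges are 0.757 m, 0.577 m; V_B = Σ kqᵢ/rᵢ = 157 V.
ΔV = V_B − V_A = -1690 V.
W_ext = qΔV = (6.51×10⁻⁹ C)(-1690 V) = -1.10×10⁻⁵ J.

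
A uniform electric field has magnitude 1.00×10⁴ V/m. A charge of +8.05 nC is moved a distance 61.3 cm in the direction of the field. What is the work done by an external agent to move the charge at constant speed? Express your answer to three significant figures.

The potential change for a displacement 61.3 cm in the direction of the field is ΔV = −Ed = -6130 V.
W_ext = qΔV = -4.93×10⁻⁵ J.

-4.93×10⁻⁵ J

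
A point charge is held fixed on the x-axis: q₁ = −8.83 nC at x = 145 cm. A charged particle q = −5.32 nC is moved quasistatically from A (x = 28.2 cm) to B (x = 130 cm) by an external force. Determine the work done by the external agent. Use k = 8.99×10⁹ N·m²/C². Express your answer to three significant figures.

2.45×10⁻⁶ J

For quasistatic motion the external work equals the change in potential energy: W_ext = qΔV = q(V_B − V_A).
At A: distance to the source charge is 1.17 m; V_A = kq₁/r = -68.0 V.
At B: distance to the source charge is 0.150 m; V_B = kq₁/r = -529 V.
ΔV = V_B − V_A = -461 V.
W_ext = qΔV = (-5.32×10⁻⁹ C)(-461 V) = 2.45×10⁻⁶ J.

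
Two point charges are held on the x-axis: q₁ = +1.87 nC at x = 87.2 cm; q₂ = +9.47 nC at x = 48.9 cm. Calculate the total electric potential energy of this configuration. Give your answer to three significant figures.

4.16×10⁻⁷ J

The assembly work is the sum of pairwise potential energies, U = Σ_{i<j} kqᵢqⱼ/rᵢⱼ.
Pair separations: r₁₂ = 0.383 m.
U = (4.16×10⁻⁷) = 4.16×10⁻⁷ J.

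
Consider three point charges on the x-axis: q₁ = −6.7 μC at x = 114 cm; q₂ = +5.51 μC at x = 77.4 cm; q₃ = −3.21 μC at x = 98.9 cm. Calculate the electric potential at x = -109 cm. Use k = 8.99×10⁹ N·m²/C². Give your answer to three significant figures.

Electric potential is a scalar, so the contributions from each charge add algebraically: V = Σ kqᵢ/rᵢ.
Distances from the field point to each charge: r₁ = 2.23 m, r₂ = 1.86 m, r₃ = 2.08 m.
V = k[(-6.70×10⁻⁶)/(2.23) + (5.51×10⁻⁶)/(1.86) + (-3.21×10⁻⁶)/(2.08)] = -1.43×10⁴ V.

-1.43×10⁴ V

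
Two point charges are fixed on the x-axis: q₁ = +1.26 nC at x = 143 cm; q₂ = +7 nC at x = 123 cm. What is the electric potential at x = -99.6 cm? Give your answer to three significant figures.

32.9 V

Electric potential is a scalar, so the contributions from each charge add algebraically: V = Σ kqᵢ/rᵢ.
Distances from the field point to each charge: r₁ = 2.43 m, r₂ = 2.23 m.
V = k[(1.26×10⁻⁹)/(2.43) + (7.00×10⁻⁹)/(2.23)] = 32.9 V.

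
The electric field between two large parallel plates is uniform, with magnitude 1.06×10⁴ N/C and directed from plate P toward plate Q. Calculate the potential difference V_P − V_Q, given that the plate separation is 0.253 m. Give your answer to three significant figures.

2680 V

In a uniform field, potential decreases in the direction of E: ΔV = −E·d for a displacement d parallel to E.
Going from Q to P is a displacement of 0.253 m opposite to the field, so V_P − V_Q = +Ed = 2680 V.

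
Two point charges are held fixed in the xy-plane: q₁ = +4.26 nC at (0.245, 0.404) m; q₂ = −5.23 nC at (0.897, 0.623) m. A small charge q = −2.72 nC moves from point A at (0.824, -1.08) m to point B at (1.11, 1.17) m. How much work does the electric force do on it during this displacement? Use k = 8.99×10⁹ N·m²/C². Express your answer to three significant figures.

-1.18×10⁻⁷ J

The work done by the electric force is W_field = −ΔU = −q(V_B − V_A) = q(V_A − V_B).
At A: distances to the source charges are 1.59 m, 1.70 m; V_A = Σ kqᵢ/rᵢ = -3.54 V.
At B: distances to the source charges are 1.16 m, 0.587 m; V_B = Σ kqᵢ/rᵢ = -47.0 V.
ΔV = V_B − V_A = -43.4 V.
W_field = −qΔV = −(-2.72×10⁻⁹ C)(-43.4 V) = -1.18×10⁻⁷ J.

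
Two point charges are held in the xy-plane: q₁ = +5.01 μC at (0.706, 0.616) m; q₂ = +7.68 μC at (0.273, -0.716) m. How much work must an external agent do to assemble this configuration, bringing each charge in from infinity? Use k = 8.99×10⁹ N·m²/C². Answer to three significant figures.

The work to assemble the configuration equals its total potential energy, U = Σ kqᵢqⱼ/rᵢⱼ over all pairs.
Pair separations: r₁₂ = 1.40 m.
U = (0.247) = 0.247 J.

0.247 J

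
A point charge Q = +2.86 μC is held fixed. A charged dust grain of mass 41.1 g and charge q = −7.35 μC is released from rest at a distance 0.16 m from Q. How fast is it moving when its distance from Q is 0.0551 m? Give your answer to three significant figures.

10.5 m/s

Only the electrostatic force acts, so mechanical energy is conserved: ½mv² = U₁ − U₂ = kQq(1/r₁ − 1/r₂).
U₁ − U₂ = (8.99×10⁹ N·m²/C²)(2.86×10⁻⁶ C)(-7.35×10⁻⁶ C)(1/0.160 − 1/0.0551) = 2.25 J.
v = √(2·2.25/0.0411) = 10.5 m/s.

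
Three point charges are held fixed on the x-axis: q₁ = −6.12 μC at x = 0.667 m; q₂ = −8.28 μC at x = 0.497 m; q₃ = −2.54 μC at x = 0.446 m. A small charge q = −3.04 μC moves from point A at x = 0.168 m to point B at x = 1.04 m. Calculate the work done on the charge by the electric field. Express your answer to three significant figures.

0.291 J

The work done by the electric force is W_field = −ΔU = −q(V_B − V_A) = q(V_A − V_B).
At A: distances to the source charges are 0.499 m, 0.329 m, 0.278 m; V_A = Σ kqᵢ/rᵢ = -4.19×10⁵ V.
At B: distances to the source charges are 0.373 m, 0.543 m, 0.594 m; V_B = Σ kqᵢ/rᵢ = -3.23×10⁵ V.
ΔV = V_B − V_A = 9.56×10⁴ V.
W_field = −qΔV = −(-3.04×10⁻⁶ C)(9.56×10⁴ V) = 0.291 J.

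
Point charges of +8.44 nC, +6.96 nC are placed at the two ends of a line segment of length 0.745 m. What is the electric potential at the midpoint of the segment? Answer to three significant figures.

The total potential is the scalar sum of each charge's contribution, V = Σ kqᵢ/rᵢ.
Each charge is 0.372 m from the midpoint.
V = k[(8.44×10⁻⁹)/(0.372) + (6.96×10⁻⁹)/(0.372)] = 372 V.

372 V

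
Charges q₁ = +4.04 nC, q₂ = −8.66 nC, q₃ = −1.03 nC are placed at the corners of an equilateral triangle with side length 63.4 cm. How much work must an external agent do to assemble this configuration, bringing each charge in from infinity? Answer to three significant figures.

The work to assemble the configuration equals its total potential energy, U = Σ kqᵢqⱼ/rᵢⱼ over all pairs.
All three pair separations equal the side length, 0.634 m.
U = (-4.96×10⁻⁷) + (-5.90×10⁻⁸) + (1.26×10⁻⁷) = -4.29×10⁻⁷ J.

-4.29×10⁻⁷ J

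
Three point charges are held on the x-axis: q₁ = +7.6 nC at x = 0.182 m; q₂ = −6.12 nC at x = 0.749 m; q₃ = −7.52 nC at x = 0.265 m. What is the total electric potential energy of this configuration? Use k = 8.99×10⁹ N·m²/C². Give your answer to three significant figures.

The work to assemble the configuration equals its total potential energy, U = Σ kqᵢqⱼ/rᵢⱼ over all pairs.
Pair separations: r₁₂ = 0.567 m, r₁₃ = 0.0830 m, r₂₃ = 0.484 m.
U = (-7.37×10⁻⁷) + (-6.19×10⁻⁶) + (8.55×10⁻⁷) = -6.07×10⁻⁶ J.

-6.07×10⁻⁶ J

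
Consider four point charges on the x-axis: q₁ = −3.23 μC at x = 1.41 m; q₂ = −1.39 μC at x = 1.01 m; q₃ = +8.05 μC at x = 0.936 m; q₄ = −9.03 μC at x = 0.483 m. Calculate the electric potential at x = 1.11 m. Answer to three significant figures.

The total potential is the scalar sum of each charge's contribution, V = Σ kqᵢ/rᵢ.
Distances from the field point to each charge: r₁ = 0.300 m, r₂ = 0.100 m, r₃ = 0.174 m, r₄ = 0.627 m.
V = k[(-3.23×10⁻⁶)/(0.300) + (-1.39×10⁻⁶)/(0.100) + (8.05×10⁻⁶)/(0.174) + (-9.03×10⁻⁶)/(0.627)] = 6.47×10⁴ V.

6.47×10⁴ V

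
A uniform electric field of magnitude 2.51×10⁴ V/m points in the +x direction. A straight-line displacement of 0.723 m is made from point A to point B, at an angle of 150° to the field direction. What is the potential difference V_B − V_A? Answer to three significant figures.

Only the component of displacement along E changes the potential: ΔV = −E·d·cosθ.
ΔV = −(2.51×10⁴ V/m)(0.723 m)cos150° = 1.57×10⁴ V.

1.57×10⁴ V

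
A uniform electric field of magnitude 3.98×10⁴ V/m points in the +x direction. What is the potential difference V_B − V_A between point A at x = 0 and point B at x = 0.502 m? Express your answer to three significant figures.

-2.00×10⁴ V

In a uniform field, potential decreases in the direction of E: V_B − V_A = −E·Δx.
V_B − V_A = −(3.98×10⁴ V/m)(0.502 m) = -2.00×10⁴ V.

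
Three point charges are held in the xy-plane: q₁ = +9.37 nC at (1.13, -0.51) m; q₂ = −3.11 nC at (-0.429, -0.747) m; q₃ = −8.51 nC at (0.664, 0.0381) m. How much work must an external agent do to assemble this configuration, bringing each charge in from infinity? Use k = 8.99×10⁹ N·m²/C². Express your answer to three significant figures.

The assembly work is the sum of pairwise potential energies, U = Σ_{i<j} kqᵢqⱼ/rᵢⱼ.
Pair separations: r₁₂ = 1.58 m, r₁₃ = 0.719 m, r₂₃ = 1.35 m.
U = (-1.66×10⁻⁷) + (-9.96×10⁻⁷) + (1.77×10⁻⁷) = -9.86×10⁻⁷ J.

-9.86×10⁻⁷ J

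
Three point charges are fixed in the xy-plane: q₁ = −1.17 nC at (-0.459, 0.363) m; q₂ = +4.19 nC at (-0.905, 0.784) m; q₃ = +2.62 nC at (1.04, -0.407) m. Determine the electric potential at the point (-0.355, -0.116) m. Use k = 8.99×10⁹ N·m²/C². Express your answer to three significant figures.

30.8 V

Electric potential is a scalar, so the contributions from each charge add algebraically: V = Σ kqᵢ/rᵢ.
Distances from the field point to each charge: r₁ = 0.490 m, r₂ = 1.05 m, r₃ = 1.43 m.
V = k[(-1.17×10⁻⁹)/(0.490) + (4.19×10⁻⁹)/(1.05) + (2.62×10⁻⁹)/(1.43)] = 30.8 V.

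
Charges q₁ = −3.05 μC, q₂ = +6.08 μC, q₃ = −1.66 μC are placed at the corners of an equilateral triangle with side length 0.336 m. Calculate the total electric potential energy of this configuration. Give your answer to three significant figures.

The assembly work is the sum of pairwise potential energies, U = Σ_{i<j} kqᵢqⱼ/rᵢⱼ.
All three pair separations equal the side length, 0.336 m.
U = (-0.496) + (0.135) + (-0.270) = -0.631 J.

-0.631 J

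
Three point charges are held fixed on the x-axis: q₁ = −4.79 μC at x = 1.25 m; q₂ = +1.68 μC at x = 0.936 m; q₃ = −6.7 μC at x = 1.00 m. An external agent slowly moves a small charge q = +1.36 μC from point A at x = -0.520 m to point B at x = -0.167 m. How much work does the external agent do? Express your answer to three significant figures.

-0.0200 J

For quasistatic motion the external work equals the change in potential energy: W_ext = qΔV = q(V_B − V_A).
At A: distances to the source charges are 1.77 m, 1.46 m, 1.52 m; V_A = Σ kqᵢ/rᵢ = -5.36×10⁴ V.
At B: distances to the source charges are 1.42 m, 1.10 m, 1.17 m; V_B = Σ kqᵢ/rᵢ = -6.83×10⁴ V.
ΔV = V_B − V_A = -1.47×10⁴ V.
W_ext = qΔV = (1.36×10⁻⁶ C)(-1.47×10⁴ V) = -0.0200 J.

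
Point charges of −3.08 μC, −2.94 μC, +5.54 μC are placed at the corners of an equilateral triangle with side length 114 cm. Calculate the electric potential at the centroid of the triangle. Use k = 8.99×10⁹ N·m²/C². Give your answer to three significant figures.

The total potential is the scalar sum of each charge's contribution, V = Σ kqᵢ/rᵢ.
The distance from each vertex to the centroid is a/√3 = 0.658 m.
V = k[(-3.08×10⁻⁶)/(0.658) + (-2.94×10⁻⁶)/(0.658) + (5.54×10⁻⁶)/(0.658)] = -6560 V.

-6560 V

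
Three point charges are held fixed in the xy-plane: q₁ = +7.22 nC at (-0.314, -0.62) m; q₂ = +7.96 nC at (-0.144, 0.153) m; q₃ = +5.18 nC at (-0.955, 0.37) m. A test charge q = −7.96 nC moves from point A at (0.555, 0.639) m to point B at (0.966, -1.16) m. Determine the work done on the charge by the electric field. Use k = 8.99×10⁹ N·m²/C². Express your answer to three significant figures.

The work done by the electric force is W_field = −ΔU = −q(V_B − V_A) = q(V_A − V_B).
At A: distances to the source charges are 1.53 m, 0.851 m, 1.53 m; V_A = Σ kqᵢ/rᵢ = 157 V.
At B: distances to the source charges are 1.39 m, 1.72 m, 2.46 m; V_B = Σ kqᵢ/rᵢ = 107 V.
ΔV = V_B − V_A = -49.5 V.
W_field = −qΔV = −(-7.96×10⁻⁹ C)(-49.5 V) = -3.94×10⁻⁷ J.

-3.94×10⁻⁷ J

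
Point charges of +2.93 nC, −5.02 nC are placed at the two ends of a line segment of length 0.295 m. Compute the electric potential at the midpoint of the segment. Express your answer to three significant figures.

The total potential is the scalar sum of each charge's contribution, V = Σ kqᵢ/rᵢ.
Each charge is 0.147 m from the midpoint.
V = k[(2.93×10⁻⁹)/(0.147) + (-5.02×10⁻⁹)/(0.147)] = -127 V.

-127 V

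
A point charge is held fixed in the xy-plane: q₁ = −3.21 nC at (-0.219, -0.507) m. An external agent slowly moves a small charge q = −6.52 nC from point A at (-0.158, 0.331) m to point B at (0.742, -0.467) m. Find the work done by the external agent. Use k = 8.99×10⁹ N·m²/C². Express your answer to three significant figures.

For quasistatic motion the external work equals the change in potential energy: W_ext = qΔV = q(V_B − V_A).
At A: distance to the source charge is 0.840 m; V_A = kq₁/r = -34.3 V.
At B: distance to the source charge is 0.962 m; V_B = kq₁/r = -30.0 V.
ΔV = V_B − V_A = 4.34 V.
W_ext = qΔV = (-6.52×10⁻⁹ C)(4.34 V) = -2.83×10⁻⁸ J.

-2.83×10⁻⁸ J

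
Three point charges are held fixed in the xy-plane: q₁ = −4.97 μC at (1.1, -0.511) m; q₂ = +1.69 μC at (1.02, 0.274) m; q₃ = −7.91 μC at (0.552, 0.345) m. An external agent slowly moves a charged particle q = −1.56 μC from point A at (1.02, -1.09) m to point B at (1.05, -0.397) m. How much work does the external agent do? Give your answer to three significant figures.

For quasistatic motion the external work equals the change in potential energy: W_ext = qΔV = q(V_B − V_A).
At A: distances to the source charges are 0.585 m, 1.36 m, 1.51 m; V_A = Σ kqᵢ/rᵢ = -1.12×10⁵ V.
At B: distances to the source charges are 0.124 m, 0.672 m, 0.894 m; V_B = Σ kqᵢ/rᵢ = -4.16×10⁵ V.
ΔV = V_B − V_A = -3.03×10⁵ V.
W_ext = qΔV = (-1.56×10⁻⁶ C)(-3.03×10⁵ V) = 0.473 J.

0.473 J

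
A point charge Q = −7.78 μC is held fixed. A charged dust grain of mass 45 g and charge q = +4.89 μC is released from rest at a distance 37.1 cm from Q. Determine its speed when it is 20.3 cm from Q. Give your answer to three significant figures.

5.82 m/s

Only the electrostatic force acts, so mechanical energy is conserved: ½mv² = U₁ − U₂ = kQq(1/r₁ − 1/r₂).
U₁ − U₂ = (8.99×10⁹ N·m²/C²)(-7.78×10⁻⁶ C)(4.89×10⁻⁶ C)(1/0.371 − 1/0.203) = 0.763 J.
v = √(2·0.763/0.0450) = 5.82 m/s.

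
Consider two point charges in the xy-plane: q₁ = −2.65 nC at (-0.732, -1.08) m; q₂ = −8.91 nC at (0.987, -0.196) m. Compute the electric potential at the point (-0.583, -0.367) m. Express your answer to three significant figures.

Electric potential is a scalar, so the contributions from each charge add algebraically: V = Σ kqᵢ/rᵢ.
Distances from the field point to each charge: r₁ = 0.728 m, r₂ = 1.58 m.
V = k[(-2.65×10⁻⁹)/(0.728) + (-8.91×10⁻⁹)/(1.58)] = -83.4 V.

-83.4 V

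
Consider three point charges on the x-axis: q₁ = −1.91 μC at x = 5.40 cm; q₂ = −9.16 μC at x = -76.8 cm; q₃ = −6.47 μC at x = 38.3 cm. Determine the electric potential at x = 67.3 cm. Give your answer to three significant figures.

-2.85×10⁵ V

Electric potential is a scalar, so the contributions from each charge add algebraically: V = Σ kqᵢ/rᵢ.
Distances from the field point to each charge: r₁ = 0.619 m, r₂ = 1.44 m, r₃ = 0.290 m.
V = k[(-1.91×10⁻⁶)/(0.619) + (-9.16×10⁻⁶)/(1.44) + (-6.47×10⁻⁶)/(0.290)] = -2.85×10⁵ V.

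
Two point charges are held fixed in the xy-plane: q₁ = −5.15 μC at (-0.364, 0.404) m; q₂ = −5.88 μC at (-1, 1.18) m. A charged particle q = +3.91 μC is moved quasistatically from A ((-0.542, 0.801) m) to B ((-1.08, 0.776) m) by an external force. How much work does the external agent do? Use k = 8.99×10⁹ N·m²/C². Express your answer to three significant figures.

For quasistatic motion the external work equals the change in potential energy: W_ext = qΔV = q(V_B − V_A).
At A: distances to the source charges are 0.435 m, 0.594 m; V_A = Σ kqᵢ/rᵢ = -1.95×10⁵ V.
At B: distances to the source charges are 0.807 m, 0.412 m; V_B = Σ kqᵢ/rᵢ = -1.86×10⁵ V.
ΔV = V_B − V_A = 9600 V.
W_ext = qΔV = (3.91×10⁻⁶ C)(9600 V) = 0.0375 J.

0.0375 J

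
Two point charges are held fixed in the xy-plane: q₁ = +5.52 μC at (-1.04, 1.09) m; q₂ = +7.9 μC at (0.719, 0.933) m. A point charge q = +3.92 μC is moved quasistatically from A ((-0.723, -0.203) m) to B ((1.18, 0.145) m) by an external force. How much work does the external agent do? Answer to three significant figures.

For quasistatic motion the external work equals the change in potential energy: W_ext = qΔV = q(V_B − V_A).
At A: distances to the source charges are 1.33 m, 1.84 m; V_A = Σ kqᵢ/rᵢ = 7.60×10⁴ V.
At B: distances to the source charges are 2.41 m, 0.913 m; V_B = Σ kqᵢ/rᵢ = 9.84×10⁴ V.
ΔV = V_B − V_A = 2.24×10⁴ V.
W_ext = qΔV = (3.92×10⁻⁶ C)(2.24×10⁴ V) = 0.0878 J.

0.0878 J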